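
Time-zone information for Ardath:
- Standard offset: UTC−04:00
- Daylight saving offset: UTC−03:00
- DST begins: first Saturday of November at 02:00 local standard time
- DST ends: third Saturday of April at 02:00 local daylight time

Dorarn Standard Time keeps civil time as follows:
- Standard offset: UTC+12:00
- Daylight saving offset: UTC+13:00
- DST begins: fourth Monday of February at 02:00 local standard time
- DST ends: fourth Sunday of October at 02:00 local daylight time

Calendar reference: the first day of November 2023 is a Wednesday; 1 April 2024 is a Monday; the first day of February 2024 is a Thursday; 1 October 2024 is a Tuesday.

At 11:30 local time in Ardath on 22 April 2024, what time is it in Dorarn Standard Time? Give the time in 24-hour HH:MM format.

04:30

1 November 2023 is a Wednesday, so the first Saturday is November 4.
1 April 2024 is a Monday, so the first Saturday is April 6 and the third is April 20.
Daylight saving runs 4 November 2023 – 20 April 2024; 22 April 2024 is outside that window, so Ardath is on standard time at UTC−04:00.
11:30 Ardath + 4h = 15:30 UTC.
1 February 2024 is a Thursday, so the first Monday is February 5 and the fourth is February 26.
1 October 2024 is a Tuesday, so the first Sunday is October 6 and the fourth is October 27.
At the standard offset (UTC+12:00), 15:30 UTC + 12h = 03:30 Dorarn Standard Time standard time (rolling into the next day, 23 April 2024).
The standard-time date in Dorarn Standard Time, 23 April 2024, lies within the daylight-saving period (26 February – 27 October), so Dorarn Standard Time is on daylight time, UTC+13:00.
15:30 UTC + 13h = 04:30 Dorarn Standard Time (rolling into the next day, 23 April 2024).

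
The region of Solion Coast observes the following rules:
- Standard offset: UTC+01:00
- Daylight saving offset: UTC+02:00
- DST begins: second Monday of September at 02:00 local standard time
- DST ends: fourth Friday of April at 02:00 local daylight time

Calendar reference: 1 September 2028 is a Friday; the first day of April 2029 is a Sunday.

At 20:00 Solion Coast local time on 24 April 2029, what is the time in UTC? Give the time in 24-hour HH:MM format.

18:00

1 September 2028 is a Friday, so the first Monday is September 4 and the second is September 11.
1 April 2029 is a Sunday, so the first Friday is April 6 and the fourth is April 27.
Daylight saving runs 11 September 2028 – 27 April 2029; 24 April 2029 is inside that window, so Solion Coast is at UTC+02:00.
20:00 local − 2h = 18:00 UTC.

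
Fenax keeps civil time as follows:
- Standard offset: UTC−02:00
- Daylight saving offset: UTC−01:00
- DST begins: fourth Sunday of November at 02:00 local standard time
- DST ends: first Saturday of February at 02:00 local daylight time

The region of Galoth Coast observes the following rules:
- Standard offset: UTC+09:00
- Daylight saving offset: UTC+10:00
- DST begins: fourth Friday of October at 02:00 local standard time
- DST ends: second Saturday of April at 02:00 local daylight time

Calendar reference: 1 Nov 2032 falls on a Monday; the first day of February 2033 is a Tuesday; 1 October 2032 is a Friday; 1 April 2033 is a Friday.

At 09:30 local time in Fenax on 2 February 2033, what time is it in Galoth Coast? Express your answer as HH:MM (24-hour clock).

1 November 2032 is a Monday, so the first Sunday is November 7 and the fourth is November 28.
1 February 2033 is a Tuesday, so the first Saturday is February 5.
2 February 2033 lies within the daylight-saving period (28 November 2032 – 5 February 2033), so Fenax is on daylight time, UTC−01:00.
09:30 Fenax + 1h = 10:30 UTC.
1 October 2032 is a Friday, so the first Friday is October 1 and the fourth is October 22.
1 April 2033 is a Friday, so the first Saturday is April 2 and the second is April 9.
At the standard offset (UTC+09:00), 10:30 UTC + 9h = 19:30 Galoth Coast standard time.
The standard-time date in Galoth Coast, 2 February 2033, falls between 22 October 2032 and 9 April 2033, so daylight saving is in effect and Galoth Coast is at UTC+10:00.
10:30 UTC + 10h = 20:30 Galoth Coast.

20:30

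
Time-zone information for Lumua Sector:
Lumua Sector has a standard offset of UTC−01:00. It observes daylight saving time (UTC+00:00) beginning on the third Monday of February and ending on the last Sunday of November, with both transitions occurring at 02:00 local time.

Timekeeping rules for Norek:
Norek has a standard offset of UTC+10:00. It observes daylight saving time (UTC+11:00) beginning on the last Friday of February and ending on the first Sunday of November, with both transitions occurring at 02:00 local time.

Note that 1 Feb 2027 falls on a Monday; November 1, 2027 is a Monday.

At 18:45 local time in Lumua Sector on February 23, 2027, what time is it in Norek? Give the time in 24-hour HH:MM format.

04:45

1 February 2027 is a Monday, so the first Monday is February 1 and the third is February 15.
1 November 2027 is a Monday, so Sundays fall on 7, 14, 21, 28; the last is November 28.
Daylight saving runs 15 February – 28 November; February 23, 2027 is inside that window, so Lumua Sector is at UTC+00:00.
18:45 Lumua Sector − 0h = 18:45 UTC.
1 February 2027 is a Monday, so Fridays fall on 5, 12, 19, 26; the last is February 26.
1 November 2027 is a Monday, so the first Sunday is November 7.
At the standard offset (UTC+10:00), 18:45 UTC + 10h = 04:45 Norek standard time (rolling into the next day, 24 February 2027).
The standard-time date in Norek, February 24, 2027, does not fall between 26 February and 7 November, so daylight saving is not in effect and Norek is at UTC+10:00.
18:45 UTC + 10h = 04:45 Norek (rolling into the next day, 24 February 2027).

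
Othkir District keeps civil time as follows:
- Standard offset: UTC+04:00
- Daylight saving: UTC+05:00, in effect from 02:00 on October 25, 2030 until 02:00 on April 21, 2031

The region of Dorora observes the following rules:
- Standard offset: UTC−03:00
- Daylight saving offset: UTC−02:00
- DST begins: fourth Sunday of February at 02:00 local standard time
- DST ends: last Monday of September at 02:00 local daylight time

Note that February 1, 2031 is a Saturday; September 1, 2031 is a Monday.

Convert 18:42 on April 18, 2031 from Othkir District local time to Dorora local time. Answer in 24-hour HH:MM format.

April 18, 2031 falls between 25 October 2030 and 21 April 2031, so daylight saving is in effect and Othkir District is at UTC+05:00.
18:42 Othkir District − 5h = 13:42 UTC.
1 February 2031 is a Saturday, so the first Sunday is February 2 and the fourth is February 23.
1 September 2031 is a Monday, so Mondays fall on 1, 8, 15, 22, 29; the last is September 29.
At the standard offset (UTC−03:00), 13:42 UTC − 3h = 10:42 Dorora standard time.
The standard-time date in Dorora, April 18, 2031, lies within the daylight-saving period (23 February – 29 September), so Dorora is on daylight time, UTC−02:00.
13:42 UTC − 2h = 11:42 Dorora.

11:42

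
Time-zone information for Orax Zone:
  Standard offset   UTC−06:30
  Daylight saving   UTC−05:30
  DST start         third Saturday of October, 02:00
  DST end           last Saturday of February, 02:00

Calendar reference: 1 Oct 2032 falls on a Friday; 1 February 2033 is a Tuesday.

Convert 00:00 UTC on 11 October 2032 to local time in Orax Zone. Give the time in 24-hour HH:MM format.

1 October 2032 is a Friday, so the first Saturday is October 2 and the third is October 16.
1 February 2033 is a Tuesday, so Saturdays fall on 5, 12, 19, 26; the last is February 26.
At the standard offset (UTC−06:30), 00:00 UTC − 6h30m = 17:30 Orax Zone standard time (rolling into the previous day, 10 October 2032).
The standard-time date in Orax Zone, 10 October 2032, does not fall between 16 October 2032 and 26 February 2033, so daylight saving is not in effect and Orax Zone is at UTC−06:30.
00:00 UTC − 6h30m = 17:30 local (rolling into the previous day, 10 October 2032).

17:30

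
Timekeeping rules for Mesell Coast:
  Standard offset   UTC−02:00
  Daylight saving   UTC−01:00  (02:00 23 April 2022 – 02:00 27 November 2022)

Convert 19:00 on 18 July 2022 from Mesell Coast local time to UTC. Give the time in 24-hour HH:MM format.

18 July 2022 lies within the daylight-saving period (23 April – 27 November), so Mesell Coast is on daylight time, UTC−01:00.
19:00 local + 1h = 20:00 UTC.

20:00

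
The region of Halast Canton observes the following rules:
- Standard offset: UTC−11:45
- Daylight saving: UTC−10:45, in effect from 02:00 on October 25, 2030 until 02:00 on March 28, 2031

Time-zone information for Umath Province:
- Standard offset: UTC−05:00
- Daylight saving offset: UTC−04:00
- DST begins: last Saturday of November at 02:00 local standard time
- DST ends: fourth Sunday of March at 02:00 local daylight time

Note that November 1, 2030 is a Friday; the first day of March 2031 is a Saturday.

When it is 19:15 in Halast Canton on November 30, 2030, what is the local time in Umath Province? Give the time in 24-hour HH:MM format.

02:00

November 30, 2030 falls between 25 October 2030 and 28 March 2031, so daylight saving is in effect and Halast Canton is at UTC−10:45.
19:15 Halast Canton + 10h45m = 06:00 UTC (rolling into the next day, 1 December 2030).
1 November 2030 is a Friday, so Saturdays fall on 2, 9, 16, 23, 30; the last is November 30.
1 March 2031 is a Saturday, so the first Sunday is March 2 and the fourth is March 23.
At the standard offset (UTC−05:00), 06:00 UTC − 5h = 01:00 Umath Province standard time.
The standard-time date in Umath Province, December 1, 2030, lies within the daylight-saving period (30 November 2030 – 23 March 2031), so Umath Province is on daylight time, UTC−04:00.
06:00 UTC − 4h = 02:00 Umath Province.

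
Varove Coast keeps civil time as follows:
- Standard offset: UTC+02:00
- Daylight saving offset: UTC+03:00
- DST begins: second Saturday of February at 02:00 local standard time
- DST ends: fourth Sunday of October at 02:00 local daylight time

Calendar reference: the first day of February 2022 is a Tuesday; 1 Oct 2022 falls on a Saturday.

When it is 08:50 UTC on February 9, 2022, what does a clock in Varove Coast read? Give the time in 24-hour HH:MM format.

10:50

1 February 2022 is a Tuesday, so the first Saturday is February 5 and the second is February 12.
1 October 2022 is a Saturday, so the first Sunday is October 2 and the fourth is October 23.
At the standard offset (UTC+02:00), 08:50 UTC + 2h = 10:50 Varove Coast standard time.
The standard-time date in Varove Coast, February 9, 2022, is outside the daylight-saving period (12 February – 23 October), so Varove Coast is on standard time, UTC+02:00.
08:50 UTC + 2h = 10:50 local.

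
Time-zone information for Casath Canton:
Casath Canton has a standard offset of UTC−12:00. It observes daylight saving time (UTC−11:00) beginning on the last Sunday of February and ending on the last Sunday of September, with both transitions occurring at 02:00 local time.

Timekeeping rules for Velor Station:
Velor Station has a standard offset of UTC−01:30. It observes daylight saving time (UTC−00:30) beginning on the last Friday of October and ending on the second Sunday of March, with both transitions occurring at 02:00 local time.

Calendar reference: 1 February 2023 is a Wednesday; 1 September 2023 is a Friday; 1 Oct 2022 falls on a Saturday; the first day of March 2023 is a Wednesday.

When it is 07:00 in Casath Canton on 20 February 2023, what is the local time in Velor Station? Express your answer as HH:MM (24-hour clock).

18:30

1 February 2023 is a Wednesday, so Sundays fall on 5, 12, 19, 26; the last is February 26.
1 September 2023 is a Friday, so Sundays fall on 3, 10, 17, 24; the last is September 24.
Daylight saving runs 26 February – 24 September; 20 February 2023 is outside that window, so Casath Canton is on standard time at UTC−12:00.
07:00 Casath Canton + 12h = 19:00 UTC.
1 October 2022 is a Saturday, so Fridays fall on 7, 14, 21, 28; the last is October 28.
1 March 2023 is a Wednesday, so the first Sunday is March 5 and the second is March 12.
At the standard offset (UTC−01:30), 19:00 UTC − 1h30m = 17:30 Velor Station standard time.
The standard-time date in Velor Station, 20 February 2023, lies within the daylight-saving period (28 October 2022 – 12 March 2023), so Velor Station is on daylight time, UTC−00:30.
19:00 UTC − 0h30m = 18:30 Velor Station.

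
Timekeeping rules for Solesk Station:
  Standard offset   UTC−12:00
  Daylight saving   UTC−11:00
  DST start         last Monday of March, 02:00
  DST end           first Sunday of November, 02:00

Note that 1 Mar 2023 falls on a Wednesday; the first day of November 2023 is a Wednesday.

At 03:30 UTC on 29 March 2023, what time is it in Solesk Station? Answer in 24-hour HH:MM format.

1 March 2023 is a Wednesday, so Mondays fall on 6, 13, 20, 27; the last is March 27.
1 November 2023 is a Wednesday, so the first Sunday is November 5.
At the standard offset (UTC−12:00), 03:30 UTC − 12h = 15:30 Solesk Station standard time (rolling into the previous day, 28 March 2023).
The standard-time date in Solesk Station, 28 March 2023, falls between 27 March and 5 November, so daylight saving is in effect and Solesk Station is at UTC−11:00.
03:30 UTC − 11h = 16:30 local (rolling into the previous day, 28 March 2023).

16:30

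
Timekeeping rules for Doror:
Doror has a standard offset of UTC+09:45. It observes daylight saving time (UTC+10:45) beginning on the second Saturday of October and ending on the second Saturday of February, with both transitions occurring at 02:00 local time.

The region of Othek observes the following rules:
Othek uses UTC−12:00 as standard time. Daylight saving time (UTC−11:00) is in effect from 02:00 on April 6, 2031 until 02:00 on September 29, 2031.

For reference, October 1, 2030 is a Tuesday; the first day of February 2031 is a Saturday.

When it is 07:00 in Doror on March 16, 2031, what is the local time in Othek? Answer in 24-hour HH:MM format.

09:15

1 October 2030 is a Tuesday, so the first Saturday is October 5 and the second is October 12.
1 February 2031 is a Saturday, so the first Saturday is February 1 and the second is February 8.
March 16, 2031 is outside the daylight-saving period (12 October 2030 – 8 February 2031), so Doror is on standard time, UTC+09:45.
07:00 Doror − 9h45m = 21:15 UTC (rolling into the previous day, 15 March 2031).
At the standard offset (UTC−12:00), 21:15 UTC − 12h = 09:15 Othek standard time.
Daylight saving runs 6 April – 29 September; the standard-time date in Othek, March 15, 2031, is outside that window, so Othek is on standard time at UTC−12:00.
21:15 UTC − 12h = 09:15 Othek.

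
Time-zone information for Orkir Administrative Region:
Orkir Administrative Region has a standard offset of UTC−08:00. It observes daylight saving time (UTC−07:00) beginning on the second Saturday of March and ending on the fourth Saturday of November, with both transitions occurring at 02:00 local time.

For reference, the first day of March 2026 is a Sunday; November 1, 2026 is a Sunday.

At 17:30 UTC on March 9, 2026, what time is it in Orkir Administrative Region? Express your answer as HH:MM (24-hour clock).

09:30

1 March 2026 is a Sunday, so the first Saturday is March 7 and the second is March 14.
1 November 2026 is a Sunday, so the first Saturday is November 7 and the fourth is November 28.
At the standard offset (UTC−08:00), 17:30 UTC − 8h = 09:30 Orkir Administrative Region standard time.
Daylight saving runs 14 March – 28 November; the standard-time date in Orkir Administrative Region, March 9, 2026, is outside that window, so Orkir Administrative Region is on standard time at UTC−08:00.
17:30 UTC − 8h = 09:30 local.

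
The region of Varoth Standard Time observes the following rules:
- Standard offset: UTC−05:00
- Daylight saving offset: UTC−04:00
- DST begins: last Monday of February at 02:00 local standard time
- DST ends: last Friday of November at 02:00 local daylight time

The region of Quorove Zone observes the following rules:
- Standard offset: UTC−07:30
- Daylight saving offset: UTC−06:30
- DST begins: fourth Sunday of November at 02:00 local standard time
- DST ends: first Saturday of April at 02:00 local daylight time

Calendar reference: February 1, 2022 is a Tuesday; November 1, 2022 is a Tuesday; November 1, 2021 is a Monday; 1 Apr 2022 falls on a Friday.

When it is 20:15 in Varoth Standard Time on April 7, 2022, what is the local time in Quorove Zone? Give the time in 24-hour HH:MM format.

16:45

1 February 2022 is a Tuesday, so Mondays fall on 7, 14, 21, 28; the last is February 28.
1 November 2022 is a Tuesday, so Fridays fall on 4, 11, 18, 25; the last is November 25.
Daylight saving runs 28 February – 25 November; April 7, 2022 is inside that window, so Varoth Standard Time is at UTC−04:00.
20:15 Varoth Standard Time + 4h = 00:15 UTC (rolling into the next day, 8 April 2022).
1 November 2021 is a Monday, so the first Sunday is November 7 and the fourth is November 28.
1 April 2022 is a Friday, so the first Saturday is April 2.
At the standard offset (UTC−07:30), 00:15 UTC − 7h30m = 16:45 Quorove Zone standard time (rolling into the previous day, 7 April 2022).
The standard-time date in Quorove Zone, April 7, 2022, is outside the daylight-saving period (28 November 2021 – 2 April 2022), so Quorove Zone is on standard time, UTC−07:30.
00:15 UTC − 7h30m = 16:45 Quorove Zone (rolling into the previous day, 7 April 2022).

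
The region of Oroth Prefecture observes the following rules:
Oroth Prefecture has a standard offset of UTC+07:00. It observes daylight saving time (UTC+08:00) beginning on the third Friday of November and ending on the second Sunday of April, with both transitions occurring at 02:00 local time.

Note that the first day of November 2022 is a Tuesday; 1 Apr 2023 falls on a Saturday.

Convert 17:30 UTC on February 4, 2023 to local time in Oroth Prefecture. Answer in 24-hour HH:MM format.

1 November 2022 is a Tuesday, so the first Friday is November 4 and the third is November 18.
1 April 2023 is a Saturday, so the first Sunday is April 2 and the second is April 9.
At the standard offset (UTC+07:00), 17:30 UTC + 7h = 00:30 Oroth Prefecture standard time (rolling into the next day, 5 February 2023).
The standard-time date in Oroth Prefecture, February 5, 2023, falls between 18 November 2022 and 9 April 2023, so daylight saving is in effect and Oroth Prefecture is at UTC+08:00.
17:30 UTC + 8h = 01:30 local (rolling into the next day, 5 February 2023).

01:30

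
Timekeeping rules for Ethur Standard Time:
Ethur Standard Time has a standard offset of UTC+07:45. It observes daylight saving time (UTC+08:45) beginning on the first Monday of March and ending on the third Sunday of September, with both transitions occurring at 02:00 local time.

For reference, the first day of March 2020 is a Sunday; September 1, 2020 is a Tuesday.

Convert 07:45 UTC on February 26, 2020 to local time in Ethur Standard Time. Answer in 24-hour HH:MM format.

1 March 2020 is a Sunday, so the first Monday is March 2.
1 September 2020 is a Tuesday, so the first Sunday is September 6 and the third is September 20.
At the standard offset (UTC+07:45), 07:45 UTC + 7h45m = 15:30 Ethur Standard Time standard time.
The standard-time date in Ethur Standard Time, February 26, 2020, is outside the daylight-saving period (2 March – 20 September), so Ethur Standard Time is on standard time, UTC+07:45.
07:45 UTC + 7h45m = 15:30 local.

15:30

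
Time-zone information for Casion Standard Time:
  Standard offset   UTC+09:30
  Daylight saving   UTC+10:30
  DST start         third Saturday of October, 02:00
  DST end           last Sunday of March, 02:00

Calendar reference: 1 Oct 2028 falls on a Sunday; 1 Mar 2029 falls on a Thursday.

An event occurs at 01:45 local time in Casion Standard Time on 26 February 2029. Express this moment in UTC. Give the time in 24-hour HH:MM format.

15:15

1 October 2028 is a Sunday, so the first Saturday is October 7 and the third is October 21.
1 March 2029 is a Thursday, so Sundays fall on 4, 11, 18, 25; the last is March 25.
Daylight saving runs 21 October 2028 – 25 March 2029; 26 February 2029 is inside that window, so Casion Standard Time is at UTC+10:30.
01:45 local − 10h30m = 15:15 UTC (rolling into the previous day, 25 February 2029).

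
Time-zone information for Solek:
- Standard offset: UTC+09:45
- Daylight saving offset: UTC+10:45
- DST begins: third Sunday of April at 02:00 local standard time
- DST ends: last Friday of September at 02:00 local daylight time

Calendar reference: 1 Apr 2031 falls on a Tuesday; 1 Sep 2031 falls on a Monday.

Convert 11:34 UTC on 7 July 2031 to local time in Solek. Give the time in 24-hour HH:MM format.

1 April 2031 is a Tuesday, so the first Sunday is April 6 and the third is April 20.
1 September 2031 is a Monday, so Fridays fall on 5, 12, 19, 26; the last is September 26.
At the standard offset (UTC+09:45), 11:34 UTC + 9h45m = 21:19 Solek standard time.
The standard-time date in Solek, 7 July 2031, falls between 20 April and 26 September, so daylight saving is in effect and Solek is at UTC+10:45.
11:34 UTC + 10h45m = 22:19 local.

22:19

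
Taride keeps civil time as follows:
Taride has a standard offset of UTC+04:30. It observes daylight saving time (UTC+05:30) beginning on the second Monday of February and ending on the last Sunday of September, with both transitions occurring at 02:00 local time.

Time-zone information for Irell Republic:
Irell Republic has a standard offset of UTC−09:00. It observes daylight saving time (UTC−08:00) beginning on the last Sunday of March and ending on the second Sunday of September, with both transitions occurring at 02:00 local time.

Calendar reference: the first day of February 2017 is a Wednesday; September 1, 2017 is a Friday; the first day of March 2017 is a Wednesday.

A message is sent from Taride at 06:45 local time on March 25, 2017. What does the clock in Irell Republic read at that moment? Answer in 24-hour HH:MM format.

16:15

1 February 2017 is a Wednesday, so the first Monday is February 6 and the second is February 13.
1 September 2017 is a Friday, so Sundays fall on 3, 10, 17, 24; the last is September 24.
March 25, 2017 lies within the daylight-saving period (13 February – 24 September), so Taride is on daylight time, UTC+05:30.
06:45 Taride − 5h30m = 01:15 UTC.
1 March 2017 is a Wednesday, so Sundays fall on 5, 12, 19, 26; the last is March 26.
1 September 2017 is a Friday, so the first Sunday is September 3 and the second is September 10.
At the standard offset (UTC−09:00), 01:15 UTC − 9h = 16:15 Irell Republic standard time (rolling into the previous day, 24 March 2017).
The standard-time date in Irell Republic, March 24, 2017, does not fall between 26 March and 10 September, so daylight saving is not in effect and Irell Republic is at UTC−09:00.
01:15 UTC − 9h = 16:15 Irell Republic (rolling into the previous day, 24 March 2017).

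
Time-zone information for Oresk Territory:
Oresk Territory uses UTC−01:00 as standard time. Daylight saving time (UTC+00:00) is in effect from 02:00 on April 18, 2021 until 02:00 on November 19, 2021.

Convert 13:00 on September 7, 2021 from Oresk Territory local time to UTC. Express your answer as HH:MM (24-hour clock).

Daylight saving runs 18 April – 19 November; September 7, 2021 is inside that window, so Oresk Territory is at UTC+00:00.
13:00 local − 0h = 13:00 UTC.

13:00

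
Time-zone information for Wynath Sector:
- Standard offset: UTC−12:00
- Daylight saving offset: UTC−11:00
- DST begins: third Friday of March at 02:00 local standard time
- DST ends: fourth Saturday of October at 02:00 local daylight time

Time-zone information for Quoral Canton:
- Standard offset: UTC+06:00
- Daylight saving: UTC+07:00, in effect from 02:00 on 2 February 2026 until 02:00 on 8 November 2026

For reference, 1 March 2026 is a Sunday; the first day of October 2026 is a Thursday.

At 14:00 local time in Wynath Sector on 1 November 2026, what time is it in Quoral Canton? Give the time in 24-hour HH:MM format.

09:00

1 March 2026 is a Sunday, so the first Friday is March 6 and the third is March 20.
1 October 2026 is a Thursday, so the first Saturday is October 3 and the fourth is October 24.
Daylight saving runs 20 March – 24 October; 1 November 2026 is outside that window, so Wynath Sector is on standard time at UTC−12:00.
14:00 Wynath Sector + 12h = 02:00 UTC (rolling into the next day, 2 November 2026).
At the standard offset (UTC+06:00), 02:00 UTC + 6h = 08:00 Quoral Canton standard time.
The standard-time date in Quoral Canton, 2 November 2026, lies within the daylight-saving period (2 February – 8 November), so Quoral Canton is on daylight time, UTC+07:00.
02:00 UTC + 7h = 09:00 Quoral Canton.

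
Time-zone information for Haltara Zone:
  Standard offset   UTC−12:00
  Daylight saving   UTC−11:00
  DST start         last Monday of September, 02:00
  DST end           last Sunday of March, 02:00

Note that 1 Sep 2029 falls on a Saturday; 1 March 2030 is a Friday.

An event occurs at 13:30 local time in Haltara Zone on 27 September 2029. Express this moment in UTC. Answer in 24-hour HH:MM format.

1 September 2029 is a Saturday, so Mondays fall on 3, 10, 17, 24; the last is September 24.
1 March 2030 is a Friday, so Sundays fall on 3, 10, 17, 24, 31; the last is March 31.
27 September 2029 lies within the daylight-saving period (24 September 2029 – 31 March 2030), so Haltara Zone is on daylight time, UTC−11:00.
13:30 local + 11h = 00:30 UTC (rolling into the next day, 28 September 2029).

00:30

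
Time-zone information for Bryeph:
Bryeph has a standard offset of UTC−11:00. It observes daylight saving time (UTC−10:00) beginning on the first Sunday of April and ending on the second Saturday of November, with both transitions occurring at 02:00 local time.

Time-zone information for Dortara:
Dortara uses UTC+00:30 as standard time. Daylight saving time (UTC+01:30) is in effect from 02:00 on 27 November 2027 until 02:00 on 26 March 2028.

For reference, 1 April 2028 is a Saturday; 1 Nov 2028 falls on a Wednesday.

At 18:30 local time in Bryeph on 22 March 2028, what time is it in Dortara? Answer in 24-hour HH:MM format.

1 April 2028 is a Saturday, so the first Sunday is April 2.
1 November 2028 is a Wednesday, so the first Saturday is November 4 and the second is November 11.
22 March 2028 is outside the daylight-saving period (2 April – 11 November), so Bryeph is on standard time, UTC−11:00.
18:30 Bryeph + 11h = 05:30 UTC (rolling into the next day, 23 March 2028).
At the standard offset (UTC+00:30), 05:30 UTC + 0h30m = 06:00 Dortara standard time.
The standard-time date in Dortara, 23 March 2028, lies within the daylight-saving period (27 November 2027 – 26 March 2028), so Dortara is on daylight time, UTC+01:30.
05:30 UTC + 1h30m = 07:00 Dortara.

07:00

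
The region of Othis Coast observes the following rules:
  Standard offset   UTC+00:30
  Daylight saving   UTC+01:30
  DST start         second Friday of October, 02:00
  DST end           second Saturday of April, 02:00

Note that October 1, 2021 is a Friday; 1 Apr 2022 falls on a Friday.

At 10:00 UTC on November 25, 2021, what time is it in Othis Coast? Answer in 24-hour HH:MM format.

1 October 2021 is a Friday, so the first Friday is October 1 and the second is October 8.
1 April 2022 is a Friday, so the first Saturday is April 2 and the second is April 9.
At the standard offset (UTC+00:30), 10:00 UTC + 0h30m = 10:30 Othis Coast standard time.
The standard-time date in Othis Coast, November 25, 2021, falls between 8 October 2021 and 9 April 2022, so daylight saving is in effect and Othis Coast is at UTC+01:30.
10:00 UTC + 1h30m = 11:30 local.

11:30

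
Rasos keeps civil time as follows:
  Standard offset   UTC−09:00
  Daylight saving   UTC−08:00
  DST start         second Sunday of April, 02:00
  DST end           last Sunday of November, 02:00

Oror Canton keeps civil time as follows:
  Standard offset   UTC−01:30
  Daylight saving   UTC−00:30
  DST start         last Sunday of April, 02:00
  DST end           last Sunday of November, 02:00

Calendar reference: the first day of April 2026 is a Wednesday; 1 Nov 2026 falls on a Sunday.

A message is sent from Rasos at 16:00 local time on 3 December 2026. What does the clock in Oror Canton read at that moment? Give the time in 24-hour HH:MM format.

1 April 2026 is a Wednesday, so the first Sunday is April 5 and the second is April 12.
1 November 2026 is a Sunday, so Sundays fall on 1, 8, 15, 22, 29; the last is November 29.
Daylight saving runs 12 April – 29 November; 3 December 2026 is outside that window, so Rasos is on standard time at UTC−09:00.
16:00 Rasos + 9h = 01:00 UTC (rolling into the next day, 4 December 2026).
1 April 2026 is a Wednesday, so Sundays fall on 5, 12, 19, 26; the last is April 26.
1 November 2026 is a Sunday, so Sundays fall on 1, 8, 15, 22, 29; the last is November 29.
At the standard offset (UTC−01:30), 01:00 UTC − 1h30m = 23:30 Oror Canton standard time (rolling into the previous day, 3 December 2026).
The standard-time date in Oror Canton, 3 December 2026, does not fall between 26 April and 29 November, so daylight saving is not in effect and Oror Canton is at UTC−01:30.
01:00 UTC − 1h30m = 23:30 Oror Canton (rolling into the previous day, 3 December 2026).

23:30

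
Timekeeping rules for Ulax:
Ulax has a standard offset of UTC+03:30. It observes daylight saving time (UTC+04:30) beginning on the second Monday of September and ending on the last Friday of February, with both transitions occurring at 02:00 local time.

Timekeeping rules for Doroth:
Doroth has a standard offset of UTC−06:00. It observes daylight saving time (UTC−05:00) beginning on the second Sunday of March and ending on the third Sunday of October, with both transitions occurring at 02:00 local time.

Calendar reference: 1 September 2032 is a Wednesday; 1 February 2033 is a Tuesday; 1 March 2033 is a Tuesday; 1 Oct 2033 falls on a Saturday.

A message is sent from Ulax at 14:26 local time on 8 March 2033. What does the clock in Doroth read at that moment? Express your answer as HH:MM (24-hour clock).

1 September 2032 is a Wednesday, so the first Monday is September 6 and the second is September 13.
1 February 2033 is a Tuesday, so Fridays fall on 4, 11, 18, 25; the last is February 25.
Daylight saving runs 13 September 2032 – 25 February 2033; 8 March 2033 is outside that window, so Ulax is on standard time at UTC+03:30.
14:26 Ulax − 3h30m = 10:56 UTC.
1 March 2033 is a Tuesday, so the first Sunday is March 6 and the second is March 13.
1 October 2033 is a Saturday, so the first Sunday is October 2 and the third is October 16.
At the standard offset (UTC−06:00), 10:56 UTC − 6h = 04:56 Doroth standard time.
Daylight saving runs 13 March – 16 October; the standard-time date in Doroth, 8 March 2033, is outside that window, so Doroth is on standard time at UTC−06:00.
10:56 UTC − 6h = 04:56 Doroth.

04:56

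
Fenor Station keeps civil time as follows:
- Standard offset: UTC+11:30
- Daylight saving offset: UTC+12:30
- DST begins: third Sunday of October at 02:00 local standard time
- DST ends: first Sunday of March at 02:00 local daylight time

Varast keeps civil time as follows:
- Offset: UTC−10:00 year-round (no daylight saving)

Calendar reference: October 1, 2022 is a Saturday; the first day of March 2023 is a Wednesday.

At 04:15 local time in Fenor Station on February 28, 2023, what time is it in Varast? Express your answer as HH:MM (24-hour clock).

1 October 2022 is a Saturday, so the first Sunday is October 2 and the third is October 16.
1 March 2023 is a Wednesday, so the first Sunday is March 5.
Daylight saving runs 16 October 2022 – 5 March 2023; February 28, 2023 is inside that window, so Fenor Station is at UTC+12:30.
04:15 Fenor Station − 12h30m = 15:45 UTC (rolling into the previous day, 27 February 2023).
Varast stays on UTC−10:00 all year.
15:45 UTC − 10h = 05:45 Varast.

05:45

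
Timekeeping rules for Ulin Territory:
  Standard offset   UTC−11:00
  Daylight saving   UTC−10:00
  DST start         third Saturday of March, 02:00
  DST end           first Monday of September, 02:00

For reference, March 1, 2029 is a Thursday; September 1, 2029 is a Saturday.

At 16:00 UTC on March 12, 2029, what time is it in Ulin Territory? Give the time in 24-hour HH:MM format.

1 March 2029 is a Thursday, so the first Saturday is March 3 and the third is March 17.
1 September 2029 is a Saturday, so the first Monday is September 3.
At the standard offset (UTC−11:00), 16:00 UTC − 11h = 05:00 Ulin Territory standard time.
Daylight saving runs 17 March – 3 September; the standard-time date in Ulin Territory, March 12, 2029, is outside that window, so Ulin Territory is on standard time at UTC−11:00.
16:00 UTC − 11h = 05:00 local.

05:00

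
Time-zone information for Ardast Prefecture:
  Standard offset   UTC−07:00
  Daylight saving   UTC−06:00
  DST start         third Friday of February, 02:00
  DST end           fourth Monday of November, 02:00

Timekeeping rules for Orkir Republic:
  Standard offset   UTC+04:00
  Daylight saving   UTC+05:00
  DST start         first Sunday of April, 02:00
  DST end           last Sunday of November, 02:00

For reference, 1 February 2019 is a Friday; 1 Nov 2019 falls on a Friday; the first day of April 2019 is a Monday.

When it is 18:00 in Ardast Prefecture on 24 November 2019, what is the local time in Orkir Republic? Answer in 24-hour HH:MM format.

04:00

1 February 2019 is a Friday, so the first Friday is February 1 and the third is February 15.
1 November 2019 is a Friday, so the first Monday is November 4 and the fourth is November 25.
24 November 2019 falls between 15 February and 25 November, so daylight saving is in effect and Ardast Prefecture is at UTC−06:00.
18:00 Ardast Prefecture + 6h = 00:00 UTC (rolling into the next day, 25 November 2019).
1 April 2019 is a Monday, so the first Sunday is April 7.
1 November 2019 is a Friday, so Sundays fall on 3, 10, 17, 24; the last is November 24.
At the standard offset (UTC+04:00), 00:00 UTC + 4h = 04:00 Orkir Republic standard time.
The standard-time date in Orkir Republic, 25 November 2019, does not fall between 7 April and 24 November, so daylight saving is not in effect and Orkir Republic is at UTC+04:00.
00:00 UTC + 4h = 04:00 Orkir Republic.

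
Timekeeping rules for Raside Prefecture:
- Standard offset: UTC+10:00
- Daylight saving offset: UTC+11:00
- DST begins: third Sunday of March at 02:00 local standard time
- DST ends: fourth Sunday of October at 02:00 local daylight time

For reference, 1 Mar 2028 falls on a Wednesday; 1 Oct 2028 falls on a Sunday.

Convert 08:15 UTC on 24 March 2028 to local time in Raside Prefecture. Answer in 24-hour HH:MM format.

1 March 2028 is a Wednesday, so the first Sunday is March 5 and the third is March 19.
1 October 2028 is a Sunday, so the first Sunday is October 1 and the fourth is October 22.
At the standard offset (UTC+10:00), 08:15 UTC + 10h = 18:15 Raside Prefecture standard time.
Daylight saving runs 19 March – 22 October; the standard-time date in Raside Prefecture, 24 March 2028, is inside that window, so Raside Prefecture is at UTC+11:00.
08:15 UTC + 11h = 19:15 local.

19:15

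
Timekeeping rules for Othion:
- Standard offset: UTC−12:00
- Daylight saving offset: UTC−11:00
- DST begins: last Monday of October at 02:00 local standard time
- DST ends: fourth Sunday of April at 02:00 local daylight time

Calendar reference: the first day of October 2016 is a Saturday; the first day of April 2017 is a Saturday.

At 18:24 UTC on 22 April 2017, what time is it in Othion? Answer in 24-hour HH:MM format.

1 October 2016 is a Saturday, so Mondays fall on 3, 10, 17, 24, 31; the last is October 31.
1 April 2017 is a Saturday, so the first Sunday is April 2 and the fourth is April 23.
At the standard offset (UTC−12:00), 18:24 UTC − 12h = 06:24 Othion standard time.
The standard-time date in Othion, 22 April 2017, falls between 31 October 2016 and 23 April 2017, so daylight saving is in effect and Othion is at UTC−11:00.
18:24 UTC − 11h = 07:24 local.

07:24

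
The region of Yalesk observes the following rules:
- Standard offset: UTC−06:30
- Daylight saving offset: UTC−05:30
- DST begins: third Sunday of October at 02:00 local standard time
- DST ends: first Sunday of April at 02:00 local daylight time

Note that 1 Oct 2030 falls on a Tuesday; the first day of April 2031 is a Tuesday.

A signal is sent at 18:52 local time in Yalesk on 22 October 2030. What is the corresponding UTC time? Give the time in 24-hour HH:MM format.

1 October 2030 is a Tuesday, so the first Sunday is October 6 and the third is October 20.
1 April 2031 is a Tuesday, so the first Sunday is April 6.
22 October 2030 falls between 20 October 2030 and 6 April 2031, so daylight saving is in effect and Yalesk is at UTC−05:30.
18:52 local + 5h30m = 00:22 UTC (rolling into the next day, 23 October 2030).

00:22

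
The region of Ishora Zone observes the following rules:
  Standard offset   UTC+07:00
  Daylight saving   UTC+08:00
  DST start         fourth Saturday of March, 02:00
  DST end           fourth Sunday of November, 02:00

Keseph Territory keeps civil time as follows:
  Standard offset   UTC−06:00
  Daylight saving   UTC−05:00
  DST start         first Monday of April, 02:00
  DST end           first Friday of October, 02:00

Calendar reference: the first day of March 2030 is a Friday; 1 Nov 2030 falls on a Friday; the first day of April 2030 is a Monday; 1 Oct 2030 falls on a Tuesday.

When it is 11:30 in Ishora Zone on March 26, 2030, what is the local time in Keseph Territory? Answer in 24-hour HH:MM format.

1 March 2030 is a Friday, so the first Saturday is March 2 and the fourth is March 23.
1 November 2030 is a Friday, so the first Sunday is November 3 and the fourth is November 24.
March 26, 2030 falls between 23 March and 24 November, so daylight saving is in effect and Ishora Zone is at UTC+08:00.
11:30 Ishora Zone − 8h = 03:30 UTC.
1 April 2030 is a Monday, so the first Monday is April 1.
1 October 2030 is a Tuesday, so the first Friday is October 4.
At the standard offset (UTC−06:00), 03:30 UTC − 6h = 21:30 Keseph Territory standard time (rolling into the previous day, 25 March 2030).
The standard-time date in Keseph Territory, March 25, 2030, is outside the daylight-saving period (1 April – 4 October), so Keseph Territory is on standard time, UTC−06:00.
03:30 UTC − 6h = 21:30 Keseph Territory (rolling into the previous day, 25 March 2030).

21:30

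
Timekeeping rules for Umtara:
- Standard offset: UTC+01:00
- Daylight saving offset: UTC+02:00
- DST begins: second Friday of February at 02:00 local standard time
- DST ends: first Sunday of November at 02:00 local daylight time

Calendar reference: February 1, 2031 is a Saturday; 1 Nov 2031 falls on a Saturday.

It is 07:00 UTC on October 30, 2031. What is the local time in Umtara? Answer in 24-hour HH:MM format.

1 February 2031 is a Saturday, so the first Friday is February 7 and the second is February 14.
1 November 2031 is a Saturday, so the first Sunday is November 2.
At the standard offset (UTC+01:00), 07:00 UTC + 1h = 08:00 Umtara standard time.
The standard-time date in Umtara, October 30, 2031, lies within the daylight-saving period (14 February – 2 November), so Umtara is on daylight time, UTC+02:00.
07:00 UTC + 2h = 09:00 local.

09:00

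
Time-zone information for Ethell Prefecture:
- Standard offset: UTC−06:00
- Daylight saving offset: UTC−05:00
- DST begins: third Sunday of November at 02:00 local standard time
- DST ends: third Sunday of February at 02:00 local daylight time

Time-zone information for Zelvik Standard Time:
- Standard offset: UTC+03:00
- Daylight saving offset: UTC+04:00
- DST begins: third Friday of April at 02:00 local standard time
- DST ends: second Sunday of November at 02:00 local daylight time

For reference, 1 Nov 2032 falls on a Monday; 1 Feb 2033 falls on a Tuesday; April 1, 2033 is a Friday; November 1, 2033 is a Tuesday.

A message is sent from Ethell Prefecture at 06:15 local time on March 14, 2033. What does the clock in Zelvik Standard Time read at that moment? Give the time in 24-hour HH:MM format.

15:15

1 November 2032 is a Monday, so the first Sunday is November 7 and the third is November 21.
1 February 2033 is a Tuesday, so the first Sunday is February 6 and the third is February 20.
Daylight saving runs 21 November 2032 – 20 February 2033; March 14, 2033 is outside that window, so Ethell Prefecture is on standard time at UTC−06:00.
06:15 Ethell Prefecture + 6h = 12:15 UTC.
1 April 2033 is a Friday, so the first Friday is April 1 and the third is April 15.
1 November 2033 is a Tuesday, so the first Sunday is November 6 and the second is November 13.
At the standard offset (UTC+03:00), 12:15 UTC + 3h = 15:15 Zelvik Standard Time standard time.
The standard-time date in Zelvik Standard Time, March 14, 2033, does not fall between 15 April and 13 November, so daylight saving is not in effect and Zelvik Standard Time is at UTC+03:00.
12:15 UTC + 3h = 15:15 Zelvik Standard Time.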